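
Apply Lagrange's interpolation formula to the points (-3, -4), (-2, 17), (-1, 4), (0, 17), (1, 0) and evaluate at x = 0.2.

Lagrange interpolation formula:
P(x) = Σ yᵢ × Lᵢ(x)
where Lᵢ(x) = Π_{j≠i} (x - xⱼ)/(xᵢ - xⱼ)

L_0(0.2) = (0.2 - (-2))/(-3 - (-2)) × (0.2 - (-1))/(-3 - (-1)) × (0.2 - 0)/(-3 - 0) × (0.2 - 1)/(-3 - 1) = -0.017600
L_1(0.2) = (0.2 - (-3))/(-2 - (-3)) × (0.2 - (-1))/(-2 - (-1)) × (0.2 - 0)/(-2 - 0) × (0.2 - 1)/(-2 - 1) = 0.102400
L_2(0.2) = (0.2 - (-3))/(-1 - (-3)) × (0.2 - (-2))/(-1 - (-2)) × (0.2 - 0)/(-1 - 0) × (0.2 - 1)/(-1 - 1) = -0.281600
L_3(0.2) = (0.2 - (-3))/(0 - (-3)) × (0.2 - (-2))/(0 - (-2)) × (0.2 - (-1))/(0 - (-1)) × (0.2 - 1)/(0 - 1) = 1.126400
L_4(0.2) = (0.2 - (-3))/(1 - (-3)) × (0.2 - (-2))/(1 - (-2)) × (0.2 - (-1))/(1 - (-1)) × (0.2 - 0)/(1 - 0) = 0.070400

P(0.2) = (-4)×L_0(0.2) + 17×L_1(0.2) + 4×L_2(0.2) + 17×L_3(0.2) + 0×L_4(0.2)
P(0.2) = 19.833600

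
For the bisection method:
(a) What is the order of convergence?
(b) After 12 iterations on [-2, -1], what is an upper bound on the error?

(a) Bisection has linear (order 1) convergence; the error is halved each step.

(b) Error bound = (b-a)/2^n = (-1 - (-2))/2^{12}
    = 1/2^{12}

(a) 1 (linear); (b) error ≤ 2.44e-04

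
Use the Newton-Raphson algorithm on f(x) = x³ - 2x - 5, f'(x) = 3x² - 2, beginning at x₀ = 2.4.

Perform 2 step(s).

f(x) = x³ - 2x - 5
f'(x) = 3x² - 2
x₀ = 2.4

Newton-Raphson formula: x_{n+1} = x_n - f(x_n)/f'(x_n)

Iteration 1:
  f(2.400000) = 4.024000
  f'(2.400000) = 15.280000
  x_1 = 2.400000 - 4.024000/15.280000 = 2.136649
Iteration 2:
  f(2.136649) = 0.481082
  f'(2.136649) = 11.695810
  x_2 = 2.136649 - 0.481082/11.695810 = 2.095516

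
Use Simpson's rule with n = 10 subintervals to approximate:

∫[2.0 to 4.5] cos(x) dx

f(x) = cos(x)
a = 2.0, b = 4.5, n = 10
h = (b - a)/n = 0.250000

Simpson's rule: (h/3)[f(x₀) + 4f(x₁) + 2f(x₂) + ... + f(xₙ)]

x_0 = 2.0000, f(x_0) = -0.416147, coefficient = 1
x_1 = 2.2500, f(x_1) = -0.628174, coefficient = 4
x_2 = 2.5000, f(x_2) = -0.801144, coefficient = 2
x_3 = 2.7500, f(x_3) = -0.924302, coefficient = 4
x_4 = 3.0000, f(x_4) = -0.989992, coefficient = 2
x_5 = 3.2500, f(x_5) = -0.994130, coefficient = 4
x_6 = 3.5000, f(x_6) = -0.936457, coefficient = 2
x_7 = 3.7500, f(x_7) = -0.820559, coefficient = 4
x_8 = 4.0000, f(x_8) = -0.653644, coefficient = 2
x_9 = 4.2500, f(x_9) = -0.446087, coefficient = 4
x_10 = 4.5000, f(x_10) = -0.210796, coefficient = 1

I ≈ (0.250000/3) × -22.642426 = -1.886869
Exact value: -1.886828
Error: 0.000041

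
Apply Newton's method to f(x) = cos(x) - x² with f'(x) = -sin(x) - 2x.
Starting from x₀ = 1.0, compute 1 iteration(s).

f(x) = cos(x) - x²
f'(x) = -sin(x) - 2x
x₀ = 1.0

Newton-Raphson formula: x_{n+1} = x_n - f(x_n)/f'(x_n)

Iteration 1:
  f(1.000000) = -0.459698
  f'(1.000000) = -2.841471
  x_1 = 1.000000 - (-0.459698)/(-2.841471) = 0.838218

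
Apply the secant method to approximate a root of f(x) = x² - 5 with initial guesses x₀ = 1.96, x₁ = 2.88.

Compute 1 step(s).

f(x) = x² - 5
x₀ = 1.96, x₁ = 2.88

Secant formula: x_{n+1} = x_n - f(x_n)(x_n - x_{n-1})/(f(x_n) - f(x_{n-1}))

Iteration 1:
  f(1.960000) = -1.158400
  f(2.880000) = 3.294400
  x_2 = 2.880000 - 3.294400×(2.880000 - 1.960000)/(3.294400 - (-1.158400))
       = 2.199339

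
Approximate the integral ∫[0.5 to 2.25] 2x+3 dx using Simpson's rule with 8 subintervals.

f(x) = 2x+3
a = 0.5, b = 2.25, n = 8
h = (b - a)/n = 0.218750

Simpson's rule: (h/3)[f(x₀) + 4f(x₁) + 2f(x₂) + ... + f(xₙ)]

x_0 = 0.5000, f(x_0) = 4.000000, coefficient = 1
x_1 = 0.7188, f(x_1) = 4.437500, coefficient = 4
x_2 = 0.9375, f(x_2) = 4.875000, coefficient = 2
x_3 = 1.1562, f(x_3) = 5.312500, coefficient = 4
x_4 = 1.3750, f(x_4) = 5.750000, coefficient = 2
x_5 = 1.5938, f(x_5) = 6.187500, coefficient = 4
x_6 = 1.8125, f(x_6) = 6.625000, coefficient = 2
x_7 = 2.0312, f(x_7) = 7.062500, coefficient = 4
x_8 = 2.2500, f(x_8) = 7.500000, coefficient = 1

I ≈ (0.218750/3) × 138.000000 = 10.062500
Exact value: 10.062500
Error: 0.000000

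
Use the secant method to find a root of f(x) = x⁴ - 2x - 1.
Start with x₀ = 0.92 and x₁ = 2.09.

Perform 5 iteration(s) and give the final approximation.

f(x) = x⁴ - 2x - 1
x₀ = 0.92, x₁ = 2.09

Secant formula: x_{n+1} = x_n - f(x_n)(x_n - x_{n-1})/(f(x_n) - f(x_{n-1}))

Iteration 1:
  f(0.920000) = -2.123607
  f(2.090000) = 13.900298
  x_2 = 2.090000 - 13.900298×(2.090000 - 0.920000)/(13.900298 - (-2.123607))
       = 1.075057
Iteration 2:
  f(2.090000) = 13.900298
  f(1.075057) = -1.814361
  x_3 = 1.075057 - (-1.814361)×(1.075057 - 2.090000)/(-1.814361 - 13.900298)
       = 1.192239
Iteration 3:
  f(1.075057) = -1.814361
  f(1.192239) = -1.364004
  x_4 = 1.192239 - (-1.364004)×(1.192239 - 1.075057)/(-1.364004 - (-1.814361))
       = 1.547149
Iteration 4:
  f(1.192239) = -1.364004
  f(1.547149) = 1.635364
  x_5 = 1.547149 - 1.635364×(1.547149 - 1.192239)/(1.635364 - (-1.364004))
       = 1.353639
Iteration 5:
  f(1.547149) = 1.635364
  f(1.353639) = -0.349810
  x_6 = 1.353639 - (-0.349810)×(1.353639 - 1.547149)/(-0.349810 - 1.635364)
       = 1.387738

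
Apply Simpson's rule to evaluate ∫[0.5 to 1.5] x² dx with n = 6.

f(x) = x²
a = 0.5, b = 1.5, n = 6
h = (b - a)/n = 0.166667

Simpson's rule: (h/3)[f(x₀) + 4f(x₁) + 2f(x₂) + ... + f(xₙ)]

x_0 = 0.5000, f(x_0) = 0.250000, coefficient = 1
x_1 = 0.6667, f(x_1) = 0.444444, coefficient = 4
x_2 = 0.8333, f(x_2) = 0.694444, coefficient = 2
x_3 = 1.0000, f(x_3) = 1.000000, coefficient = 4
x_4 = 1.1667, f(x_4) = 1.361111, coefficient = 2
x_5 = 1.3333, f(x_5) = 1.777778, coefficient = 4
x_6 = 1.5000, f(x_6) = 2.250000, coefficient = 1

I ≈ (0.166667/3) × 19.500000 = 1.083333
Exact value: 1.083333
Error: 0.000000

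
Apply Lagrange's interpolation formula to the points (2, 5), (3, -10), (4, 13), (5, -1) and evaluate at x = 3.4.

Lagrange interpolation formula:
P(x) = Σ yᵢ × Lᵢ(x)
where Lᵢ(x) = Π_{j≠i} (x - xⱼ)/(xᵢ - xⱼ)

L_0(3.4) = (3.4 - 3)/(2 - 3) × (3.4 - 4)/(2 - 4) × (3.4 - 5)/(2 - 5) = -0.064000
L_1(3.4) = (3.4 - 2)/(3 - 2) × (3.4 - 4)/(3 - 4) × (3.4 - 5)/(3 - 5) = 0.672000
L_2(3.4) = (3.4 - 2)/(4 - 2) × (3.4 - 3)/(4 - 3) × (3.4 - 5)/(4 - 5) = 0.448000
L_3(3.4) = (3.4 - 2)/(5 - 2) × (3.4 - 3)/(5 - 3) × (3.4 - 4)/(5 - 4) = -0.056000

P(3.4) = 5×L_0(3.4) + (-10)×L_1(3.4) + 13×L_2(3.4) + (-1)×L_3(3.4)
P(3.4) = -1.160000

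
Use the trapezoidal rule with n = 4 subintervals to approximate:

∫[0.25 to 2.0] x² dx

f(x) = x²
a = 0.25, b = 2.0, n = 4
h = (b - a)/n = 0.437500

Trapezoidal rule: (h/2)[f(x₀) + 2f(x₁) + 2f(x₂) + ... + f(xₙ)]

x_0 = 0.2500, f(x_0) = 0.062500, coefficient = 1
x_1 = 0.6875, f(x_1) = 0.472656, coefficient = 2
x_2 = 1.1250, f(x_2) = 1.265625, coefficient = 2
x_3 = 1.5625, f(x_3) = 2.441406, coefficient = 2
x_4 = 2.0000, f(x_4) = 4.000000, coefficient = 1

I ≈ (0.437500/2) × 12.421875 = 2.717285
Exact value: 2.661458
Error: 0.055827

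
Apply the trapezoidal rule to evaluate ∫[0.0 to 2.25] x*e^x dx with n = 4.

f(x) = x*e^x
a = 0.0, b = 2.25, n = 4
h = (b - a)/n = 0.562500

Trapezoidal rule: (h/2)[f(x₀) + 2f(x₁) + 2f(x₂) + ... + f(xₙ)]

x_0 = 0.0000, f(x_0) = 0.000000, coefficient = 1
x_1 = 0.5625, f(x_1) = 0.987218, coefficient = 2
x_2 = 1.1250, f(x_2) = 3.465244, coefficient = 2
x_3 = 1.6875, f(x_3) = 9.122539, coefficient = 2
x_4 = 2.2500, f(x_4) = 21.347406, coefficient = 1

I ≈ (0.562500/2) × 48.497408 = 13.639896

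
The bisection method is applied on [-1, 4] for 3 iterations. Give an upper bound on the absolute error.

Bisection error bound: |error| ≤ (b-a)/2^n
|error| ≤ (4 - (-1))/2^3 = 5/2^3
|error| ≤ 0.6250000000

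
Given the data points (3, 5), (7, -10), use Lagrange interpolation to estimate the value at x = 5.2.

Lagrange interpolation formula:
P(x) = Σ yᵢ × Lᵢ(x)
where Lᵢ(x) = Π_{j≠i} (x - xⱼ)/(xᵢ - xⱼ)

L_0(5.2) = (5.2 - 7)/(3 - 7) = 0.450000
L_1(5.2) = (5.2 - 3)/(7 - 3) = 0.550000

P(5.2) = 5×L_0(5.2) + (-10)×L_1(5.2)
P(5.2) = -3.250000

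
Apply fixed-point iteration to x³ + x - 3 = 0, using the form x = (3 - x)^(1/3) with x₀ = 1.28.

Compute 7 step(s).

Equation: x³ + x - 3 = 0
Fixed-point form: x = (3 - x)^(1/3)
x₀ = 1.28

x_1 = g(1.280000) = 1.198145
x_2 = g(1.198145) = 1.216858
x_3 = g(1.216858) = 1.212631
x_4 = g(1.212631) = 1.213588
x_5 = g(1.213588) = 1.213372
x_6 = g(1.213372) = 1.213421
x_7 = g(1.213421) = 1.213410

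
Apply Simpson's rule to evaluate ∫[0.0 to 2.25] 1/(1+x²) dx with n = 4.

f(x) = 1/(1+x²)
a = 0.0, b = 2.25, n = 4
h = (b - a)/n = 0.562500

Simpson's rule: (h/3)[f(x₀) + 4f(x₁) + 2f(x₂) + ... + f(xₙ)]

x_0 = 0.0000, f(x_0) = 1.000000, coefficient = 1
x_1 = 0.5625, f(x_1) = 0.759644, coefficient = 4
x_2 = 1.1250, f(x_2) = 0.441379, coefficient = 2
x_3 = 1.6875, f(x_3) = 0.259898, coefficient = 4
x_4 = 2.2500, f(x_4) = 0.164948, coefficient = 1

I ≈ (0.562500/3) × 6.125877 = 1.148602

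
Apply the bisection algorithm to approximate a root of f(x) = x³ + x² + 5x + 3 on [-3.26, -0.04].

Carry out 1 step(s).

f(x) = x³ + x² + 5x + 3
Initial interval: [-3.26, -0.04]

Iteration 1:
  c_1 = (-3.260000 + (-0.040000))/2 = -1.650000
  f(c_1) = f(-1.650000) = -7.019625
  f(a) × f(c) ≥ 0, new interval: [-1.650000, -0.040000]

After 1 iteration(s), the approximation is c_1 = -1.650000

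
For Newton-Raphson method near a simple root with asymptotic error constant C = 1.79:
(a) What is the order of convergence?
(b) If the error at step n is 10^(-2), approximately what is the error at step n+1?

(a) Newton-Raphson has quadratic (order 2) convergence near simple roots.
    This means |e_{n+1}| ≈ C|e_n|².

(b) With |e_n| = 10^(-2) and C = 1.79:
    |e_{n+1}| ≈ 1.79 × (10^(-2))² = 1.79 × 10^(-4)

(a) 2 (quadratic); (b) |e_{n+1}| ≈ 1.790e-04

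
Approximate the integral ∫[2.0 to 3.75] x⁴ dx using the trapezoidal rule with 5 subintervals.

f(x) = x⁴
a = 2.0, b = 3.75, n = 5
h = (b - a)/n = 0.350000

Trapezoidal rule: (h/2)[f(x₀) + 2f(x₁) + 2f(x₂) + ... + f(xₙ)]

x_0 = 2.0000, f(x_0) = 16.000000, coefficient = 1
x_1 = 2.3500, f(x_1) = 30.498006, coefficient = 2
x_2 = 2.7000, f(x_2) = 53.144100, coefficient = 2
x_3 = 3.0500, f(x_3) = 86.536506, coefficient = 2
x_4 = 3.4000, f(x_4) = 133.633600, coefficient = 2
x_5 = 3.7500, f(x_5) = 197.753906, coefficient = 1

I ≈ (0.350000/2) × 821.378331 = 143.741208
Exact value: 141.915430
Error: 1.825778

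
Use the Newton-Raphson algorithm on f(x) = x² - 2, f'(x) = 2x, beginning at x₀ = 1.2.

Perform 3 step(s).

f(x) = x² - 2
f'(x) = 2x
x₀ = 1.2

Newton-Raphson formula: x_{n+1} = x_n - f(x_n)/f'(x_n)

Iteration 1:
  f(1.200000) = -0.560000
  f'(1.200000) = 2.400000
  x_1 = 1.200000 - (-0.560000)/2.400000 = 1.433333
Iteration 2:
  f(1.433333) = 0.054444
  f'(1.433333) = 2.866667
  x_2 = 1.433333 - 0.054444/2.866667 = 1.414341
Iteration 3:
  f(1.414341) = 0.000361
  f'(1.414341) = 2.828682
  x_3 = 1.414341 - 0.000361/2.828682 = 1.414214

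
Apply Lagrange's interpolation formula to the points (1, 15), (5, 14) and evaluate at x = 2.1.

Lagrange interpolation formula:
P(x) = Σ yᵢ × Lᵢ(x)
where Lᵢ(x) = Π_{j≠i} (x - xⱼ)/(xᵢ - xⱼ)

L_0(2.1) = (2.1 - 5)/(1 - 5) = 0.725000
L_1(2.1) = (2.1 - 1)/(5 - 1) = 0.275000

P(2.1) = 15×L_0(2.1) + 14×L_1(2.1)
P(2.1) = 14.725000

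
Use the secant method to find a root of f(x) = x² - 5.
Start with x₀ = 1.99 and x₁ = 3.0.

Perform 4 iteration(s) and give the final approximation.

f(x) = x² - 5
x₀ = 1.99, x₁ = 3.0

Secant formula: x_{n+1} = x_n - f(x_n)(x_n - x_{n-1})/(f(x_n) - f(x_{n-1}))

Iteration 1:
  f(1.990000) = -1.039900
  f(3.000000) = 4.000000
  x_2 = 3.000000 - 4.000000×(3.000000 - 1.990000)/(4.000000 - (-1.039900))
       = 2.198397
Iteration 2:
  f(3.000000) = 4.000000
  f(2.198397) = -0.167052
  x_3 = 2.198397 - (-0.167052)×(2.198397 - 3.000000)/(-0.167052 - 4.000000)
       = 2.230532
Iteration 3:
  f(2.198397) = -0.167052
  f(2.230532) = -0.024727
  x_4 = 2.230532 - (-0.024727)×(2.230532 - 2.198397)/(-0.024727 - (-0.167052))
       = 2.236115
Iteration 4:
  f(2.230532) = -0.024727
  f(2.236115) = 0.000211
  x_5 = 2.236115 - 0.000211×(2.236115 - 2.230532)/(0.000211 - (-0.024727))
       = 2.236068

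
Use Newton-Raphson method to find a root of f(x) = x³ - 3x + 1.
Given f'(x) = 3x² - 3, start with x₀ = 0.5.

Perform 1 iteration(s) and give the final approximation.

f(x) = x³ - 3x + 1
f'(x) = 3x² - 3
x₀ = 0.5

Newton-Raphson formula: x_{n+1} = x_n - f(x_n)/f'(x_n)

Iteration 1:
  f(0.500000) = -0.375000
  f'(0.500000) = -2.250000
  x_1 = 0.500000 - (-0.375000)/(-2.250000) = 0.333333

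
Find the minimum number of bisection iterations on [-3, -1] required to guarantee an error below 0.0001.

We need (b-a)/2^n ≤ 0.0001
(-1 - (-3))/2^n ≤ 0.0001
2/2^n ≤ 0.0001
2^n ≥ 20000
n ≥ log₂(20000) = 14.29
n ≥ 15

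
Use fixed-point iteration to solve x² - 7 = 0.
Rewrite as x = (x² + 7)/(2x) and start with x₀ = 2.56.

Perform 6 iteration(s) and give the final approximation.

Equation: x² - 7 = 0
Fixed-point form: x = (x² + 7)/(2x)
x₀ = 2.56

x_1 = g(2.560000) = 2.647187
x_2 = g(2.647187) = 2.645752
x_3 = g(2.645752) = 2.645751
x_4 = g(2.645751) = 2.645751
x_5 = g(2.645751) = 2.645751
x_6 = g(2.645751) = 2.645751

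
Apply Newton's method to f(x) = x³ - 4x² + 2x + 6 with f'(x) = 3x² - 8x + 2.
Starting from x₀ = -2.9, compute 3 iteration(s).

f(x) = x³ - 4x² + 2x + 6
f'(x) = 3x² - 8x + 2
x₀ = -2.9

Newton-Raphson formula: x_{n+1} = x_n - f(x_n)/f'(x_n)

Iteration 1:
  f(-2.900000) = -57.829000
  f'(-2.900000) = 50.430000
  x_1 = -2.900000 - (-57.829000)/50.430000 = -1.753282
Iteration 2:
  f(-1.753282) = -15.192134
  f'(-1.753282) = 25.248245
  x_2 = -1.753282 - (-15.192134)/25.248245 = -1.151571
Iteration 3:
  f(-1.151571) = -3.134726
  f'(-1.151571) = 15.190919
  x_3 = -1.151571 - (-3.134726)/15.190919 = -0.945216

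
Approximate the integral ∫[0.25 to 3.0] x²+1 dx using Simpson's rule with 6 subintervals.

f(x) = x²+1
a = 0.25, b = 3.0, n = 6
h = (b - a)/n = 0.458333

Simpson's rule: (h/3)[f(x₀) + 4f(x₁) + 2f(x₂) + ... + f(xₙ)]

x_0 = 0.2500, f(x_0) = 1.062500, coefficient = 1
x_1 = 0.7083, f(x_1) = 1.501736, coefficient = 4
x_2 = 1.1667, f(x_2) = 2.361111, coefficient = 2
x_3 = 1.6250, f(x_3) = 3.640625, coefficient = 4
x_4 = 2.0833, f(x_4) = 5.340278, coefficient = 2
x_5 = 2.5417, f(x_5) = 7.460069, coefficient = 4
x_6 = 3.0000, f(x_6) = 10.000000, coefficient = 1

I ≈ (0.458333/3) × 76.875000 = 11.744792
Exact value: 11.744792
Error: 0.000000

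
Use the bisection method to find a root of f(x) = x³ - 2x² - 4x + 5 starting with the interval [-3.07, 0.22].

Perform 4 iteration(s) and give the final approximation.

f(x) = x³ - 2x² - 4x + 5
Initial interval: [-3.07, 0.22]

Iteration 1:
  c_1 = (-3.070000 + 0.220000)/2 = -1.425000
  f(c_1) = f(-1.425000) = 3.745109
  f(a) × f(c) < 0, new interval: [-3.070000, -1.425000]
Iteration 2:
  c_2 = (-3.070000 + (-1.425000))/2 = -2.247500
  f(c_2) = f(-2.247500) = -7.465211
  f(a) × f(c) ≥ 0, new interval: [-2.247500, -1.425000]
Iteration 3:
  c_3 = (-2.247500 + (-1.425000))/2 = -1.836250
  f(c_3) = f(-1.836250) = -0.590122
  f(a) × f(c) ≥ 0, new interval: [-1.836250, -1.425000]
Iteration 4:
  c_4 = (-1.836250 + (-1.425000))/2 = -1.630625
  f(c_4) = f(-1.630625) = 1.868894
  f(a) × f(c) < 0, new interval: [-1.836250, -1.630625]

After 4 iteration(s), the approximation is c_4 = -1.630625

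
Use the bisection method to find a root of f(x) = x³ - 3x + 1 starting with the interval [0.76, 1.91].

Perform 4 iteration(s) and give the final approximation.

f(x) = x³ - 3x + 1
Initial interval: [0.76, 1.91]

Iteration 1:
  c_1 = (0.760000 + 1.910000)/2 = 1.335000
  f(c_1) = f(1.335000) = -0.625730
  f(a) × f(c) ≥ 0, new interval: [1.335000, 1.910000]
Iteration 2:
  c_2 = (1.335000 + 1.910000)/2 = 1.622500
  f(c_2) = f(1.622500) = 0.403741
  f(a) × f(c) < 0, new interval: [1.335000, 1.622500]
Iteration 3:
  c_3 = (1.335000 + 1.622500)/2 = 1.478750
  f(c_3) = f(1.478750) = -0.202665
  f(a) × f(c) ≥ 0, new interval: [1.478750, 1.622500]
Iteration 4:
  c_4 = (1.478750 + 1.622500)/2 = 1.550625
  f(c_4) = f(1.550625) = 0.076507
  f(a) × f(c) < 0, new interval: [1.478750, 1.550625]

After 4 iteration(s), the approximation is c_4 = 1.550625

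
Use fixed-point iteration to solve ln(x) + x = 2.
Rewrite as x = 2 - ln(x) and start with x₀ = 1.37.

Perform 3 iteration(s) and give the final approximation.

Equation: ln(x) + x = 2
Fixed-point form: x = 2 - ln(x)
x₀ = 1.37

x_1 = g(1.370000) = 1.685189
x_2 = g(1.685189) = 1.478122
x_3 = g(1.478122) = 1.609228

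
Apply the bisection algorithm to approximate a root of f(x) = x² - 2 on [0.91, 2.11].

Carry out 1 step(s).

f(x) = x² - 2
Initial interval: [0.91, 2.11]

Iteration 1:
  c_1 = (0.910000 + 2.110000)/2 = 1.510000
  f(c_1) = f(1.510000) = 0.280100
  f(a) × f(c) < 0, new interval: [0.910000, 1.510000]

After 1 iteration(s), the approximation is c_1 = 1.510000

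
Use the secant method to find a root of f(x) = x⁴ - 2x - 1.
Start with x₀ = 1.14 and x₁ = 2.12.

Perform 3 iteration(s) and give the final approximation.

f(x) = x⁴ - 2x - 1
x₀ = 1.14, x₁ = 2.12

Secant formula: x_{n+1} = x_n - f(x_n)(x_n - x_{n-1})/(f(x_n) - f(x_{n-1}))

Iteration 1:
  f(1.140000) = -1.591040
  f(2.120000) = 14.959631
  x_2 = 2.120000 - 14.959631×(2.120000 - 1.140000)/(14.959631 - (-1.591040))
       = 1.234209
Iteration 2:
  f(2.120000) = 14.959631
  f(1.234209) = -1.148062
  x_3 = 1.234209 - (-1.148062)×(1.234209 - 2.120000)/(-1.148062 - 14.959631)
       = 1.297343
Iteration 3:
  f(1.234209) = -1.148062
  f(1.297343) = -0.761866
  x_4 = 1.297343 - (-0.761866)×(1.297343 - 1.234209)/(-0.761866 - (-1.148062))
       = 1.421890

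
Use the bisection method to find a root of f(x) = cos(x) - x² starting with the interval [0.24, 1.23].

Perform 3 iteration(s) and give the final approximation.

f(x) = cos(x) - x²
Initial interval: [0.24, 1.23]

Iteration 1:
  c_1 = (0.240000 + 1.230000)/2 = 0.735000
  f(c_1) = f(0.735000) = 0.201606
  f(a) × f(c) ≥ 0, new interval: [0.735000, 1.230000]
Iteration 2:
  c_2 = (0.735000 + 1.230000)/2 = 0.982500
  f(c_2) = f(0.982500) = -0.410362
  f(a) × f(c) < 0, new interval: [0.735000, 0.982500]
Iteration 3:
  c_3 = (0.735000 + 0.982500)/2 = 0.858750
  f(c_3) = f(0.858750) = -0.084067
  f(a) × f(c) < 0, new interval: [0.735000, 0.858750]

After 3 iteration(s), the approximation is c_3 = 0.858750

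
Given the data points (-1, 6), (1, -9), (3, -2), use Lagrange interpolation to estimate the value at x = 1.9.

Lagrange interpolation formula:
P(x) = Σ yᵢ × Lᵢ(x)
where Lᵢ(x) = Π_{j≠i} (x - xⱼ)/(xᵢ - xⱼ)

L_0(1.9) = (1.9 - 1)/(-1 - 1) × (1.9 - 3)/(-1 - 3) = -0.123750
L_1(1.9) = (1.9 - (-1))/(1 - (-1)) × (1.9 - 3)/(1 - 3) = 0.797500
L_2(1.9) = (1.9 - (-1))/(3 - (-1)) × (1.9 - 1)/(3 - 1) = 0.326250

P(1.9) = 6×L_0(1.9) + (-9)×L_1(1.9) + (-2)×L_2(1.9)
P(1.9) = -8.572500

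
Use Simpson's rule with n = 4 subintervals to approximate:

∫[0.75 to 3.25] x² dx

f(x) = x²
a = 0.75, b = 3.25, n = 4
h = (b - a)/n = 0.625000

Simpson's rule: (h/3)[f(x₀) + 4f(x₁) + 2f(x₂) + ... + f(xₙ)]

x_0 = 0.7500, f(x_0) = 0.562500, coefficient = 1
x_1 = 1.3750, f(x_1) = 1.890625, coefficient = 4
x_2 = 2.0000, f(x_2) = 4.000000, coefficient = 2
x_3 = 2.6250, f(x_3) = 6.890625, coefficient = 4
x_4 = 3.2500, f(x_4) = 10.562500, coefficient = 1

I ≈ (0.625000/3) × 54.250000 = 11.302083
Exact value: 11.302083
Error: 0.000000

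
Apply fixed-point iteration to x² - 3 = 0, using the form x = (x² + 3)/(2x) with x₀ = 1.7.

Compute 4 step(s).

Equation: x² - 3 = 0
Fixed-point form: x = (x² + 3)/(2x)
x₀ = 1.7

x_1 = g(1.700000) = 1.732353
x_2 = g(1.732353) = 1.732051
x_3 = g(1.732051) = 1.732051
x_4 = g(1.732051) = 1.732051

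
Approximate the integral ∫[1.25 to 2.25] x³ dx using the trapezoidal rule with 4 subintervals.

f(x) = x³
a = 1.25, b = 2.25, n = 4
h = (b - a)/n = 0.250000

Trapezoidal rule: (h/2)[f(x₀) + 2f(x₁) + 2f(x₂) + ... + f(xₙ)]

x_0 = 1.2500, f(x_0) = 1.953125, coefficient = 1
x_1 = 1.5000, f(x_1) = 3.375000, coefficient = 2
x_2 = 1.7500, f(x_2) = 5.359375, coefficient = 2
x_3 = 2.0000, f(x_3) = 8.000000, coefficient = 2
x_4 = 2.2500, f(x_4) = 11.390625, coefficient = 1

I ≈ (0.250000/2) × 46.812500 = 5.851562
Exact value: 5.796875
Error: 0.054688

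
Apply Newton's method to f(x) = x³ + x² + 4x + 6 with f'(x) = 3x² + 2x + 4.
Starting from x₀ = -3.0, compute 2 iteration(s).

f(x) = x³ + x² + 4x + 6
f'(x) = 3x² + 2x + 4
x₀ = -3.0

Newton-Raphson formula: x_{n+1} = x_n - f(x_n)/f'(x_n)

Iteration 1:
  f(-3.000000) = -24.000000
  f'(-3.000000) = 25.000000
  x_1 = -3.000000 - (-24.000000)/25.000000 = -2.040000
Iteration 2:
  f(-2.040000) = -6.488064
  f'(-2.040000) = 12.404800
  x_2 = -2.040000 - (-6.488064)/12.404800 = -1.516971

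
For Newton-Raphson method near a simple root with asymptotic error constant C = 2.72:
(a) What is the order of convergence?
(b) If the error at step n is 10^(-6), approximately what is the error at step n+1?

(a) Newton-Raphson has quadratic (order 2) convergence near simple roots.
    This means |e_{n+1}| ≈ C|e_n|².

(b) With |e_n| = 10^(-6) and C = 2.72:
    |e_{n+1}| ≈ 2.72 × (10^(-6))² = 2.72 × 10^(-12)

(a) 2 (quadratic); (b) |e_{n+1}| ≈ 2.720e-12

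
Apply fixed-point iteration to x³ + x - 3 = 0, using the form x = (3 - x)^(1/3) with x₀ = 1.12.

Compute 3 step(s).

Equation: x³ + x - 3 = 0
Fixed-point form: x = (3 - x)^(1/3)
x₀ = 1.12

x_1 = g(1.120000) = 1.234201
x_2 = g(1.234201) = 1.208687
x_3 = g(1.208687) = 1.214480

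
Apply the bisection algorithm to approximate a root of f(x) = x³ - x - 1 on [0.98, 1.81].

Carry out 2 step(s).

f(x) = x³ - x - 1
Initial interval: [0.98, 1.81]

Iteration 1:
  c_1 = (0.980000 + 1.810000)/2 = 1.395000
  f(c_1) = f(1.395000) = 0.319705
  f(a) × f(c) < 0, new interval: [0.980000, 1.395000]
Iteration 2:
  c_2 = (0.980000 + 1.395000)/2 = 1.187500
  f(c_2) = f(1.187500) = -0.512939
  f(a) × f(c) ≥ 0, new interval: [1.187500, 1.395000]

After 2 iteration(s), the approximation is c_2 = 1.187500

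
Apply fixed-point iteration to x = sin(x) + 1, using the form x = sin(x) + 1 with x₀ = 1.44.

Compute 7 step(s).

Equation: x = sin(x) + 1
Fixed-point form: x = sin(x) + 1
x₀ = 1.44

x_1 = g(1.440000) = 1.991458
x_2 = g(1.991458) = 1.912819
x_3 = g(1.912819) = 1.942078
x_4 = g(1.942078) = 1.931863
x_5 = g(1.931863) = 1.935521
x_6 = g(1.935521) = 1.934222
x_7 = g(1.934222) = 1.934684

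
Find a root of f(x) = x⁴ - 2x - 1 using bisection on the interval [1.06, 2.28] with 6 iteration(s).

f(x) = x⁴ - 2x - 1
Initial interval: [1.06, 2.28]

Iteration 1:
  c_1 = (1.060000 + 2.280000)/2 = 1.670000
  f(c_1) = f(1.670000) = 3.437963
  f(a) × f(c) < 0, new interval: [1.060000, 1.670000]
Iteration 2:
  c_2 = (1.060000 + 1.670000)/2 = 1.365000
  f(c_2) = f(1.365000) = -0.258393
  f(a) × f(c) ≥ 0, new interval: [1.365000, 1.670000]
Iteration 3:
  c_3 = (1.365000 + 1.670000)/2 = 1.517500
  f(c_3) = f(1.517500) = 1.267917
  f(a) × f(c) < 0, new interval: [1.365000, 1.517500]
Iteration 4:
  c_4 = (1.365000 + 1.517500)/2 = 1.441250
  f(c_4) = f(1.441250) = 0.432266
  f(a) × f(c) < 0, new interval: [1.365000, 1.441250]
Iteration 5:
  c_5 = (1.365000 + 1.441250)/2 = 1.403125
  f(c_5) = f(1.403125) = 0.069765
  f(a) × f(c) < 0, new interval: [1.365000, 1.403125]
Iteration 6:
  c_6 = (1.365000 + 1.403125)/2 = 1.384063
  f(c_6) = f(1.384063) = -0.098491
  f(a) × f(c) ≥ 0, new interval: [1.384063, 1.403125]

After 6 iteration(s), the approximation is c_6 = 1.384063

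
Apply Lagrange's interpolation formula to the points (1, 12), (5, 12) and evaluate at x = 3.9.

Lagrange interpolation formula:
P(x) = Σ yᵢ × Lᵢ(x)
where Lᵢ(x) = Π_{j≠i} (x - xⱼ)/(xᵢ - xⱼ)

L_0(3.9) = (3.9 - 5)/(1 - 5) = 0.275000
L_1(3.9) = (3.9 - 1)/(5 - 1) = 0.725000

P(3.9) = 12×L_0(3.9) + 12×L_1(3.9)
P(3.9) = 12.000000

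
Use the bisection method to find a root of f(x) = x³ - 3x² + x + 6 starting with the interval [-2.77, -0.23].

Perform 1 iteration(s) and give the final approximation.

f(x) = x³ - 3x² + x + 6
Initial interval: [-2.77, -0.23]

Iteration 1:
  c_1 = (-2.770000 + (-0.230000))/2 = -1.500000
  f(c_1) = f(-1.500000) = -5.625000
  f(a) × f(c) ≥ 0, new interval: [-1.500000, -0.230000]

After 1 iteration(s), the approximation is c_1 = -1.500000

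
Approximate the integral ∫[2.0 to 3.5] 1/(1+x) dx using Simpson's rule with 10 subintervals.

f(x) = 1/(1+x)
a = 2.0, b = 3.5, n = 10
h = (b - a)/n = 0.150000

Simpson's rule: (h/3)[f(x₀) + 4f(x₁) + 2f(x₂) + ... + f(xₙ)]

x_0 = 2.0000, f(x_0) = 0.333333, coefficient = 1
x_1 = 2.1500, f(x_1) = 0.317460, coefficient = 4
x_2 = 2.3000, f(x_2) = 0.303030, coefficient = 2
x_3 = 2.4500, f(x_3) = 0.289855, coefficient = 4
x_4 = 2.6000, f(x_4) = 0.277778, coefficient = 2
x_5 = 2.7500, f(x_5) = 0.266667, coefficient = 4
x_6 = 2.9000, f(x_6) = 0.256410, coefficient = 2
x_7 = 3.0500, f(x_7) = 0.246914, coefficient = 4
x_8 = 3.2000, f(x_8) = 0.238095, coefficient = 2
x_9 = 3.3500, f(x_9) = 0.229885, coefficient = 4
x_10 = 3.5000, f(x_10) = 0.222222, coefficient = 1

I ≈ (0.150000/3) × 8.109305 = 0.405465
Exact value: 0.405465
Error: 0.000000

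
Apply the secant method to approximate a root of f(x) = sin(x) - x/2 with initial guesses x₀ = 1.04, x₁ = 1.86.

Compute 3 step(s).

f(x) = sin(x) - x/2
x₀ = 1.04, x₁ = 1.86

Secant formula: x_{n+1} = x_n - f(x_n)(x_n - x_{n-1})/(f(x_n) - f(x_{n-1}))

Iteration 1:
  f(1.040000) = 0.342404
  f(1.860000) = 0.028471
  x_2 = 1.860000 - 0.028471×(1.860000 - 1.040000)/(0.028471 - 0.342404)
       = 1.934368
Iteration 2:
  f(1.860000) = 0.028471
  f(1.934368) = -0.032551
  x_3 = 1.934368 - (-0.032551)×(1.934368 - 1.860000)/(-0.032551 - 0.028471)
       = 1.894698
Iteration 3:
  f(1.934368) = -0.032551
  f(1.894698) = 0.000652
  x_4 = 1.894698 - 0.000652×(1.894698 - 1.934368)/(0.000652 - (-0.032551))
       = 1.895477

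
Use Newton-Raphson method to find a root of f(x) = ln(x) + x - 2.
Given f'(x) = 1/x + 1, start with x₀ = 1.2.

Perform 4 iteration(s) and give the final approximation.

f(x) = ln(x) + x - 2
f'(x) = 1/x + 1
x₀ = 1.2

Newton-Raphson formula: x_{n+1} = x_n - f(x_n)/f'(x_n)

Iteration 1:
  f(1.200000) = -0.617678
  f'(1.200000) = 1.833333
  x_1 = 1.200000 - (-0.617678)/1.833333 = 1.536916
Iteration 2:
  f(1.536916) = -0.033307
  f'(1.536916) = 1.650654
  x_2 = 1.536916 - (-0.033307)/1.650654 = 1.557094
Iteration 3:
  f(1.557094) = -0.000085
  f'(1.557094) = 1.642222
  x_3 = 1.557094 - (-0.000085)/1.642222 = 1.557146
Iteration 4:
  f(1.557146) = 0.000000
  f'(1.557146) = 1.642201
  x_4 = 1.557146 - 0.000000/1.642201 = 1.557146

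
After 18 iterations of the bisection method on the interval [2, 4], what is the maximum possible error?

Bisection error bound: |error| ≤ (b-a)/2^n
|error| ≤ (4 - 2)/2^18 = 2/2^18
|error| ≤ 0.0000076294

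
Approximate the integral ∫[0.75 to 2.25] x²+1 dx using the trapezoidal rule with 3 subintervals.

f(x) = x²+1
a = 0.75, b = 2.25, n = 3
h = (b - a)/n = 0.500000

Trapezoidal rule: (h/2)[f(x₀) + 2f(x₁) + 2f(x₂) + ... + f(xₙ)]

x_0 = 0.7500, f(x_0) = 1.562500, coefficient = 1
x_1 = 1.2500, f(x_1) = 2.562500, coefficient = 2
x_2 = 1.7500, f(x_2) = 4.062500, coefficient = 2
x_3 = 2.2500, f(x_3) = 6.062500, coefficient = 1

I ≈ (0.500000/2) × 20.875000 = 5.218750
Exact value: 5.156250
Error: 0.062500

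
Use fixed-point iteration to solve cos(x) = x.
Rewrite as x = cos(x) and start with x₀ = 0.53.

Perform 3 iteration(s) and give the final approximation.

Equation: cos(x) = x
Fixed-point form: x = cos(x)
x₀ = 0.53

x_1 = g(0.530000) = 0.862807
x_2 = g(0.862807) = 0.650308
x_3 = g(0.650308) = 0.795898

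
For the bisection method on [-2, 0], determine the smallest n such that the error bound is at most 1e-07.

We need (b-a)/2^n ≤ 1e-07
(0 - (-2))/2^n ≤ 1e-07
2/2^n ≤ 1e-07
2^n ≥ 20000000
n ≥ log₂(20000000) = 24.25
n ≥ 25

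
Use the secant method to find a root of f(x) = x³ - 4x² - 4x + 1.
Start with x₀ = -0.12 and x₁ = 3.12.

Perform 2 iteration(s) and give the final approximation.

f(x) = x³ - 4x² - 4x + 1
x₀ = -0.12, x₁ = 3.12

Secant formula: x_{n+1} = x_n - f(x_n)(x_n - x_{n-1})/(f(x_n) - f(x_{n-1}))

Iteration 1:
  f(-0.120000) = 1.420672
  f(3.120000) = -20.046272
  x_2 = 3.120000 - (-20.046272)×(3.120000 - (-0.120000))/(-20.046272 - 1.420672)
       = 0.094422
Iteration 2:
  f(3.120000) = -20.046272
  f(0.094422) = 0.587493
  x_3 = 0.094422 - 0.587493×(0.094422 - 3.120000)/(0.587493 - (-20.046272))
       = 0.180567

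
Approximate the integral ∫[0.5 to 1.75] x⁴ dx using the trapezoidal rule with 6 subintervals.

f(x) = x⁴
a = 0.5, b = 1.75, n = 6
h = (b - a)/n = 0.208333

Trapezoidal rule: (h/2)[f(x₀) + 2f(x₁) + 2f(x₂) + ... + f(xₙ)]

x_0 = 0.5000, f(x_0) = 0.062500, coefficient = 1
x_1 = 0.7083, f(x_1) = 0.251739, coefficient = 2
x_2 = 0.9167, f(x_2) = 0.706067, coefficient = 2
x_3 = 1.1250, f(x_3) = 1.601807, coefficient = 2
x_4 = 1.3333, f(x_4) = 3.160494, coefficient = 2
x_5 = 1.5417, f(x_5) = 5.648875, coefficient = 2
x_6 = 1.7500, f(x_6) = 9.378906, coefficient = 1

I ≈ (0.208333/2) × 32.179368 = 3.352018
Exact value: 3.276367
Error: 0.075650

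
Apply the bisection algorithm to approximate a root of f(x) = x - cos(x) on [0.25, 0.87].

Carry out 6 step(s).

f(x) = x - cos(x)
Initial interval: [0.25, 0.87]

Iteration 1:
  c_1 = (0.250000 + 0.870000)/2 = 0.560000
  f(c_1) = f(0.560000) = -0.287255
  f(a) × f(c) ≥ 0, new interval: [0.560000, 0.870000]
Iteration 2:
  c_2 = (0.560000 + 0.870000)/2 = 0.715000
  f(c_2) = f(0.715000) = -0.040093
  f(a) × f(c) ≥ 0, new interval: [0.715000, 0.870000]
Iteration 3:
  c_3 = (0.715000 + 0.870000)/2 = 0.792500
  f(c_3) = f(0.792500) = 0.090433
  f(a) × f(c) < 0, new interval: [0.715000, 0.792500]
Iteration 4:
  c_4 = (0.715000 + 0.792500)/2 = 0.753750
  f(c_4) = f(0.753750) = 0.024622
  f(a) × f(c) < 0, new interval: [0.715000, 0.753750]
Iteration 5:
  c_5 = (0.715000 + 0.753750)/2 = 0.734375
  f(c_5) = f(0.734375) = -0.007875
  f(a) × f(c) ≥ 0, new interval: [0.734375, 0.753750]
Iteration 6:
  c_6 = (0.734375 + 0.753750)/2 = 0.744063
  f(c_6) = f(0.744063) = 0.008339
  f(a) × f(c) < 0, new interval: [0.734375, 0.744063]

After 6 iteration(s), the approximation is c_6 = 0.744063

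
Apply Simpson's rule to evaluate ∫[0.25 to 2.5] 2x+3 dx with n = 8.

f(x) = 2x+3
a = 0.25, b = 2.5, n = 8
h = (b - a)/n = 0.281250

Simpson's rule: (h/3)[f(x₀) + 4f(x₁) + 2f(x₂) + ... + f(xₙ)]

x_0 = 0.2500, f(x_0) = 3.500000, coefficient = 1
x_1 = 0.5312, f(x_1) = 4.062500, coefficient = 4
x_2 = 0.8125, f(x_2) = 4.625000, coefficient = 2
x_3 = 1.0938, f(x_3) = 5.187500, coefficient = 4
x_4 = 1.3750, f(x_4) = 5.750000, coefficient = 2
x_5 = 1.6562, f(x_5) = 6.312500, coefficient = 4
x_6 = 1.9375, f(x_6) = 6.875000, coefficient = 2
x_7 = 2.2188, f(x_7) = 7.437500, coefficient = 4
x_8 = 2.5000, f(x_8) = 8.000000, coefficient = 1

I ≈ (0.281250/3) × 138.000000 = 12.937500
Exact value: 12.937500
Error: 0.000000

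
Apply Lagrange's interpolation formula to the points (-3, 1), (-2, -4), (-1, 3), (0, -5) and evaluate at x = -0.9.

Lagrange interpolation formula:
P(x) = Σ yᵢ × Lᵢ(x)
where Lᵢ(x) = Π_{j≠i} (x - xⱼ)/(xᵢ - xⱼ)

L_0(-0.9) = (-0.9 - (-2))/(-3 - (-2)) × (-0.9 - (-1))/(-3 - (-1)) × (-0.9 - 0)/(-3 - 0) = 0.016500
L_1(-0.9) = (-0.9 - (-3))/(-2 - (-3)) × (-0.9 - (-1))/(-2 - (-1)) × (-0.9 - 0)/(-2 - 0) = -0.094500
L_2(-0.9) = (-0.9 - (-3))/(-1 - (-3)) × (-0.9 - (-2))/(-1 - (-2)) × (-0.9 - 0)/(-1 - 0) = 1.039500
L_3(-0.9) = (-0.9 - (-3))/(0 - (-3)) × (-0.9 - (-2))/(0 - (-2)) × (-0.9 - (-1))/(0 - (-1)) = 0.038500

P(-0.9) = 1×L_0(-0.9) + (-4)×L_1(-0.9) + 3×L_2(-0.9) + (-5)×L_3(-0.9)
P(-0.9) = 3.320500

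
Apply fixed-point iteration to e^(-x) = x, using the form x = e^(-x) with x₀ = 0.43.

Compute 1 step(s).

Equation: e^(-x) = x
Fixed-point form: x = e^(-x)
x₀ = 0.43

x_1 = g(0.430000) = 0.650509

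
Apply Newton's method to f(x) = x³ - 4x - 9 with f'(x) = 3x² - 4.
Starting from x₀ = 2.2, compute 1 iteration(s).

f(x) = x³ - 4x - 9
f'(x) = 3x² - 4
x₀ = 2.2

Newton-Raphson formula: x_{n+1} = x_n - f(x_n)/f'(x_n)

Iteration 1:
  f(2.200000) = -7.152000
  f'(2.200000) = 10.520000
  x_1 = 2.200000 - (-7.152000)/10.520000 = 2.879848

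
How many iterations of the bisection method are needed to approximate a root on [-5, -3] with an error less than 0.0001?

We need (b-a)/2^n ≤ 0.0001
(-3 - (-5))/2^n ≤ 0.0001
2/2^n ≤ 0.0001
2^n ≥ 20000
n ≥ log₂(20000) = 14.29
n ≥ 15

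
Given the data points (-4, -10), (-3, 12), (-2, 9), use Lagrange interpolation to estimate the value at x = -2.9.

Lagrange interpolation formula:
P(x) = Σ yᵢ × Lᵢ(x)
where Lᵢ(x) = Π_{j≠i} (x - xⱼ)/(xᵢ - xⱼ)

L_0(-2.9) = (-2.9 - (-3))/(-4 - (-3)) × (-2.9 - (-2))/(-4 - (-2)) = -0.045000
L_1(-2.9) = (-2.9 - (-4))/(-3 - (-4)) × (-2.9 - (-2))/(-3 - (-2)) = 0.990000
L_2(-2.9) = (-2.9 - (-4))/(-2 - (-4)) × (-2.9 - (-3))/(-2 - (-3)) = 0.055000

P(-2.9) = (-10)×L_0(-2.9) + 12×L_1(-2.9) + 9×L_2(-2.9)
P(-2.9) = 12.825000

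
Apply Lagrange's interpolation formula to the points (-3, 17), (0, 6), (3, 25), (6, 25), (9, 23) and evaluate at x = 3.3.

Lagrange interpolation formula:
P(x) = Σ yᵢ × Lᵢ(x)
where Lᵢ(x) = Π_{j≠i} (x - xⱼ)/(xᵢ - xⱼ)

L_0(3.3) = (3.3 - 0)/(-3 - 0) × (3.3 - 3)/(-3 - 3) × (3.3 - 6)/(-3 - 6) × (3.3 - 9)/(-3 - 9) = 0.007837
L_1(3.3) = (3.3 - (-3))/(0 - (-3)) × (3.3 - 3)/(0 - 3) × (3.3 - 6)/(0 - 6) × (3.3 - 9)/(0 - 9) = -0.059850
L_2(3.3) = (3.3 - (-3))/(3 - (-3)) × (3.3 - 0)/(3 - 0) × (3.3 - 6)/(3 - 6) × (3.3 - 9)/(3 - 9) = 0.987525
L_3(3.3) = (3.3 - (-3))/(6 - (-3)) × (3.3 - 0)/(6 - 0) × (3.3 - 3)/(6 - 3) × (3.3 - 9)/(6 - 9) = 0.073150
L_4(3.3) = (3.3 - (-3))/(9 - (-3)) × (3.3 - 0)/(9 - 0) × (3.3 - 3)/(9 - 3) × (3.3 - 6)/(9 - 6) = -0.008662

P(3.3) = 17×L_0(3.3) + 6×L_1(3.3) + 25×L_2(3.3) + 25×L_3(3.3) + 23×L_4(3.3)
P(3.3) = 26.091775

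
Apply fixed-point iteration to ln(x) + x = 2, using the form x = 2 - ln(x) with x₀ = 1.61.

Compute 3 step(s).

Equation: ln(x) + x = 2
Fixed-point form: x = 2 - ln(x)
x₀ = 1.61

x_1 = g(1.610000) = 1.523766
x_2 = g(1.523766) = 1.578815
x_3 = g(1.578815) = 1.543325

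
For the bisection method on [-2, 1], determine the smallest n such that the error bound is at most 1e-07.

We need (b-a)/2^n ≤ 1e-07
(1 - (-2))/2^n ≤ 1e-07
3/2^n ≤ 1e-07
2^n ≥ 30000000
n ≥ log₂(30000000) = 24.84
n ≥ 25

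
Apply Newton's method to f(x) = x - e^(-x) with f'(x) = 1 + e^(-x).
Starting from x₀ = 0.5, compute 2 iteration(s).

f(x) = x - e^(-x)
f'(x) = 1 + e^(-x)
x₀ = 0.5

Newton-Raphson formula: x_{n+1} = x_n - f(x_n)/f'(x_n)

Iteration 1:
  f(0.500000) = -0.106531
  f'(0.500000) = 1.606531
  x_1 = 0.500000 - (-0.106531)/1.606531 = 0.566311
Iteration 2:
  f(0.566311) = -0.001305
  f'(0.566311) = 1.567616
  x_2 = 0.566311 - (-0.001305)/1.567616 = 0.567143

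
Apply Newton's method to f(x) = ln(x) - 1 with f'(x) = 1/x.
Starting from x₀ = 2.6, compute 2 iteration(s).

f(x) = ln(x) - 1
f'(x) = 1/x
x₀ = 2.6

Newton-Raphson formula: x_{n+1} = x_n - f(x_n)/f'(x_n)

Iteration 1:
  f(2.600000) = -0.044489
  f'(2.600000) = 0.384615
  x_1 = 2.600000 - (-0.044489)/0.384615 = 2.715670
Iteration 2:
  f(2.715670) = -0.000961
  f'(2.715670) = 0.368233
  x_2 = 2.715670 - (-0.000961)/0.368233 = 2.718281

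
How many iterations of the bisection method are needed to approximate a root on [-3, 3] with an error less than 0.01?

We need (b-a)/2^n ≤ 0.01
(3 - (-3))/2^n ≤ 0.01
6/2^n ≤ 0.01
2^n ≥ 600
n ≥ log₂(600) = 9.23
n ≥ 10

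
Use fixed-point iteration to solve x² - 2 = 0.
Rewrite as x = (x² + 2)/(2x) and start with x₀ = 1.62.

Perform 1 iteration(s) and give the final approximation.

Equation: x² - 2 = 0
Fixed-point form: x = (x² + 2)/(2x)
x₀ = 1.62

x_1 = g(1.620000) = 1.427284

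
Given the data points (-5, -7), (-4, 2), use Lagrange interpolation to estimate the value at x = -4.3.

Lagrange interpolation formula:
P(x) = Σ yᵢ × Lᵢ(x)
where Lᵢ(x) = Π_{j≠i} (x - xⱼ)/(xᵢ - xⱼ)

L_0(-4.3) = (-4.3 - (-4))/(-5 - (-4)) = 0.300000
L_1(-4.3) = (-4.3 - (-5))/(-4 - (-5)) = 0.700000

P(-4.3) = (-7)×L_0(-4.3) + 2×L_1(-4.3)
P(-4.3) = -0.700000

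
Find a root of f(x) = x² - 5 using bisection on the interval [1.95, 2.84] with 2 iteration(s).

f(x) = x² - 5
Initial interval: [1.95, 2.84]

Iteration 1:
  c_1 = (1.950000 + 2.840000)/2 = 2.395000
  f(c_1) = f(2.395000) = 0.736025
  f(a) × f(c) < 0, new interval: [1.950000, 2.395000]
Iteration 2:
  c_2 = (1.950000 + 2.395000)/2 = 2.172500
  f(c_2) = f(2.172500) = -0.280244
  f(a) × f(c) ≥ 0, new interval: [2.172500, 2.395000]

After 2 iteration(s), the approximation is c_2 = 2.172500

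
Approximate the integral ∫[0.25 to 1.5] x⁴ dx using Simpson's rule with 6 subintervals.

f(x) = x⁴
a = 0.25, b = 1.5, n = 6
h = (b - a)/n = 0.208333

Simpson's rule: (h/3)[f(x₀) + 4f(x₁) + 2f(x₂) + ... + f(xₙ)]

x_0 = 0.2500, f(x_0) = 0.003906, coefficient = 1
x_1 = 0.4583, f(x_1) = 0.044129, coefficient = 4
x_2 = 0.6667, f(x_2) = 0.197531, coefficient = 2
x_3 = 0.8750, f(x_3) = 0.586182, coefficient = 4
x_4 = 1.0833, f(x_4) = 1.377363, coefficient = 2
x_5 = 1.2917, f(x_5) = 2.783568, coefficient = 4
x_6 = 1.5000, f(x_6) = 5.062500, coefficient = 1

I ≈ (0.208333/3) × 21.871709 = 1.518869
Exact value: 1.518555
Error: 0.000314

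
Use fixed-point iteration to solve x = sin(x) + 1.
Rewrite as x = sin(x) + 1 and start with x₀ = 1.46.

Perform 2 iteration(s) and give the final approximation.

Equation: x = sin(x) + 1
Fixed-point form: x = sin(x) + 1
x₀ = 1.46

x_1 = g(1.460000) = 1.993868
x_2 = g(1.993868) = 1.911832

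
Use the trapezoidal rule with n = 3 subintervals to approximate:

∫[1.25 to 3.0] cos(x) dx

f(x) = cos(x)
a = 1.25, b = 3.0, n = 3
h = (b - a)/n = 0.583333

Trapezoidal rule: (h/2)[f(x₀) + 2f(x₁) + 2f(x₂) + ... + f(xₙ)]

x_0 = 1.2500, f(x_0) = 0.315322, coefficient = 1
x_1 = 1.8333, f(x_1) = -0.259531, coefficient = 2
x_2 = 2.4167, f(x_2) = -0.748549, coefficient = 2
x_3 = 3.0000, f(x_3) = -0.989992, coefficient = 1

I ≈ (0.583333/2) × -2.690830 = -0.784825
Exact value: -0.807865
Error: 0.023039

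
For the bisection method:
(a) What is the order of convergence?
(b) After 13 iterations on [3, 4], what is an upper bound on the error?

(a) Bisection has linear (order 1) convergence; the error is halved each step.

(b) Error bound = (b-a)/2^n = (4 - 3)/2^{13}
    = 1/2^{13}

(a) 1 (linear); (b) error ≤ 1.22e-04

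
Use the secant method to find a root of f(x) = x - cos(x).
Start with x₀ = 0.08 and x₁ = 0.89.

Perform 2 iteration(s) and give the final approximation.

f(x) = x - cos(x)
x₀ = 0.08, x₁ = 0.89

Secant formula: x_{n+1} = x_n - f(x_n)(x_n - x_{n-1})/(f(x_n) - f(x_{n-1}))

Iteration 1:
  f(0.080000) = -0.916802
  f(0.890000) = 0.260588
  x_2 = 0.890000 - 0.260588×(0.890000 - 0.080000)/(0.260588 - (-0.916802))
       = 0.710725
Iteration 2:
  f(0.890000) = 0.260588
  f(0.710725) = -0.047164
  x_3 = 0.710725 - (-0.047164)×(0.710725 - 0.890000)/(-0.047164 - 0.260588)
       = 0.738200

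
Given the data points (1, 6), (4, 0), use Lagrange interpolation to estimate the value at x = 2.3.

Lagrange interpolation formula:
P(x) = Σ yᵢ × Lᵢ(x)
where Lᵢ(x) = Π_{j≠i} (x - xⱼ)/(xᵢ - xⱼ)

L_0(2.3) = (2.3 - 4)/(1 - 4) = 0.566667
L_1(2.3) = (2.3 - 1)/(4 - 1) = 0.433333

P(2.3) = 6×L_0(2.3) + 0×L_1(2.3)
P(2.3) = 3.400000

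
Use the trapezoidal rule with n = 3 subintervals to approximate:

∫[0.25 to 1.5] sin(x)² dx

f(x) = sin(x)²
a = 0.25, b = 1.5, n = 3
h = (b - a)/n = 0.416667

Trapezoidal rule: (h/2)[f(x₀) + 2f(x₁) + 2f(x₂) + ... + f(xₙ)]

x_0 = 0.2500, f(x_0) = 0.061209, coefficient = 1
x_1 = 0.6667, f(x_1) = 0.382381, coefficient = 2
x_2 = 1.0833, f(x_2) = 0.780615, coefficient = 2
x_3 = 1.5000, f(x_3) = 0.994996, coefficient = 1

I ≈ (0.416667/2) × 3.382197 = 0.704624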